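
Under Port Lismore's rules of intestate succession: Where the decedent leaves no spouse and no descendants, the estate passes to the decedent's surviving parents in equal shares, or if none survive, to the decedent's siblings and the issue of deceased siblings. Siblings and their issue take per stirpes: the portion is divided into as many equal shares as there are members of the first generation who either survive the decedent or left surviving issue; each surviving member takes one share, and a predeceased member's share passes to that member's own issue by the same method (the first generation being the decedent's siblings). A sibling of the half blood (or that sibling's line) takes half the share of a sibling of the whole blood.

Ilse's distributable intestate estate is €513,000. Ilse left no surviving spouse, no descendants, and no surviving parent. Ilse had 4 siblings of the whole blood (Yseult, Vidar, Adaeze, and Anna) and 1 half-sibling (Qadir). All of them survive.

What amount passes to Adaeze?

The entire €513,000 passes to the siblings and their issue.
Counting each half-blood sibling's line as half a unit, there are 9/2 units in €513,000, so one unit is €114,000. Whole-blood lines (Yseult, Vidar, Adaeze, and Anna) take €114,000 each; half-blood lines (Qadir) take €57,000 each.

Adaeze receives €114,000.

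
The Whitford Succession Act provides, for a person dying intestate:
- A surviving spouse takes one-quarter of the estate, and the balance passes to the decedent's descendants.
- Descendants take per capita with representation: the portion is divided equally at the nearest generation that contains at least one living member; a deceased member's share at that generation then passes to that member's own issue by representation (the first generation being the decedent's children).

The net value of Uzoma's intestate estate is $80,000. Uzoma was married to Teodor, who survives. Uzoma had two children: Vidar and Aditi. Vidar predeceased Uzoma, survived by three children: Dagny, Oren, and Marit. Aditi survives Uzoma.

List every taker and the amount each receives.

Teodor: $20,000; Dagny: $10,000; Oren: $10,000; Marit: $10,000; Aditi: $30,000

Teodor takes one-quarter of $80,000 = $20,000. The remaining $60,000 passes to the descendants.
The descendants' portion ($60,000) is divided into 2 shares of $30,000: Aditi takes $30,000; Vidar's $30,000 share passes to Vidar's issue.
Vidar's share ($30,000) is divided into 3 shares of $10,000: Dagny, Oren, and Marit each take $10,000.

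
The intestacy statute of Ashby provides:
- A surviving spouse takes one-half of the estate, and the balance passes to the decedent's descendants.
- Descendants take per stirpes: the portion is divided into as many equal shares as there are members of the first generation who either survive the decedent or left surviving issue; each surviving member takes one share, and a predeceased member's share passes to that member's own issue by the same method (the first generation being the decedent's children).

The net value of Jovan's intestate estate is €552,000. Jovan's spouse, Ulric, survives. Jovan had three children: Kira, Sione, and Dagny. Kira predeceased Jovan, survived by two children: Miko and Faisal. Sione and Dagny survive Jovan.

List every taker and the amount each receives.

Ulric takes one-half of €552,000 = €276,000. The remaining €276,000 passes to the descendants.
The descendants' portion (€276,000) is divided into 3 shares of €92,000: Sione and Dagny each take €92,000; Kira's €92,000 share passes to Kira's issue.
Kira's share (€92,000) is divided into 2 shares of €46,000: Miko and Faisal each take €46,000.

Ulric: €276,000; Miko: €46,000; Faisal: €46,000; Sione: €92,000; Dagny: €92,000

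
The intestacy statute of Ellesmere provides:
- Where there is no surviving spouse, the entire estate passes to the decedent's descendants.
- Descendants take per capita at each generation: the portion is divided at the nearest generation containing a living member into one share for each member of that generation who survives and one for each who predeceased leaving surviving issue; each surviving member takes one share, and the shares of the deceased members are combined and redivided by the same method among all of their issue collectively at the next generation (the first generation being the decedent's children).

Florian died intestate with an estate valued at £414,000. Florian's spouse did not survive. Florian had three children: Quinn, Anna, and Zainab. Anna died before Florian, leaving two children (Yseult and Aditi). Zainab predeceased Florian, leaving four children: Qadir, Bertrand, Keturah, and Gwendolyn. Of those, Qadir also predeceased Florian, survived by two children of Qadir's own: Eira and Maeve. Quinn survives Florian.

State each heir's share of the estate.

Quinn: £138,000; Yseult: £46,000; Aditi: £46,000; Eira: £23,000; Maeve: £23,000; Bertrand: £46,000; Keturah: £46,000; Gwendolyn: £46,000

The entire £414,000 passes to the descendants.
That amount (£414,000) is divided at the children's generation into 3 shares of £138,000. Quinn takes £138,000. The 2 shares of the deceased (Anna and Zainab) are combined into a pool of £276,000.
That pool (£276,000) is divided at the grandchildren's generation into 6 shares of £46,000. Yseult, Aditi, Bertrand, Keturah, and Gwendolyn each take £46,000. The remaining share for the deceased Qadir (£46,000) is carried to the next generation.
That pool (£46,000) is divided at the great-grandchildren's generation equally among Eira and Maeve: £23,000 each.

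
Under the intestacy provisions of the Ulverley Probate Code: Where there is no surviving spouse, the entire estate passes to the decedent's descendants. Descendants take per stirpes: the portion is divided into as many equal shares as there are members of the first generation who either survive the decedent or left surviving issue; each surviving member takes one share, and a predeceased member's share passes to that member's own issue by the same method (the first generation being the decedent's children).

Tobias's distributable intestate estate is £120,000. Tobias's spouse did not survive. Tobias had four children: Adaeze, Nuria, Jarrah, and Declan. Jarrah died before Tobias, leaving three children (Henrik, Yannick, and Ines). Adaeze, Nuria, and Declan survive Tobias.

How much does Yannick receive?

The entire £120,000 passes to the descendants.
That amount (£120,000) is divided into 4 shares of £30,000: Adaeze, Nuria, and Declan each take £30,000; Jarrah's £30,000 share passes to Jarrah's issue.
Jarrah's share (£30,000) is divided into 3 shares of £10,000: Henrik, Yannick, and Ines each take £10,000.

Yannick receives £10,000.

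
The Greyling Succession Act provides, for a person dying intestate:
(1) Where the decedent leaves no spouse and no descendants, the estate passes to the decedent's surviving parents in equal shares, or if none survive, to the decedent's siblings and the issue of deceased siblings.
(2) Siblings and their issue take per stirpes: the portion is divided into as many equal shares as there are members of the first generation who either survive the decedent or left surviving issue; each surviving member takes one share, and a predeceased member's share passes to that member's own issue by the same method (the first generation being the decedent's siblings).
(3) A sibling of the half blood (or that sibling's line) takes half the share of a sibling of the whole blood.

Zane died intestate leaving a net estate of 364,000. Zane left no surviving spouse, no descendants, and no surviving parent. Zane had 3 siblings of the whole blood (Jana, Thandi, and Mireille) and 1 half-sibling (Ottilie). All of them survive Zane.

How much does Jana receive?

Jana receives 104,000.

The entire 364,000 passes to the siblings and their issue.
Counting each half-blood sibling's line as half a unit, there are 7/2 units in 364,000, so one unit is 104,000. Whole-blood lines (Jana, Thandi, and Mireille) take 104,000 each; half-blood lines (Ottilie) take 52,000 each.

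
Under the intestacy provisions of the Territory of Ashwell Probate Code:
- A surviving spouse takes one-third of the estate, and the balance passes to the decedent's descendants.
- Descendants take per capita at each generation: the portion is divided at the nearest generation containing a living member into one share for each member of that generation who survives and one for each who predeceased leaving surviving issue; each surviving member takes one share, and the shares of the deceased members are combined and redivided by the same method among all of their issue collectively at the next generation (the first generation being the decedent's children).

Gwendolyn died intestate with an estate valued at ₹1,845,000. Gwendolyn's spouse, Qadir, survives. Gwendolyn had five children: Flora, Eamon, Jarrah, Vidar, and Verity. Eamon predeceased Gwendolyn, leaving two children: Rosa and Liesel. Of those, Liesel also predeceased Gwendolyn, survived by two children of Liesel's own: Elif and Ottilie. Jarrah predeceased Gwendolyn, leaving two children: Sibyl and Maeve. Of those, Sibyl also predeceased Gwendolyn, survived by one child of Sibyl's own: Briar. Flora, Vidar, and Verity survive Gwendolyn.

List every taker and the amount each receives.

Qadir takes one-third of ₹1,845,000 = ₹615,000. The remaining ₹1,230,000 passes to the descendants.
The descendants' portion (₹1,230,000) is divided at the children's generation into 5 shares of ₹246,000. Flora, Vidar, and Verity each take ₹246,000. The 2 shares of the deceased (Eamon and Jarrah) are combined into a pool of ₹492,000.
That pool (₹492,000) is divided at the grandchildren's generation into 4 shares of ₹123,000. Rosa and Maeve each take ₹123,000. The 2 shares of the deceased (Liesel and Sibyl) are combined into a pool of ₹246,000.
That pool (₹246,000) is divided at the great-grandchildren's generation equally among Elif, Ottilie, and Briar: ₹82,000 each.

Qadir: ₹615,000; Flora: ₹246,000; Rosa: ₹123,000; Elif: ₹82,000; Ottilie: ₹82,000; Briar: ₹82,000; Maeve: ₹123,000; Vidar: ₹246,000; Verity: ₹246,000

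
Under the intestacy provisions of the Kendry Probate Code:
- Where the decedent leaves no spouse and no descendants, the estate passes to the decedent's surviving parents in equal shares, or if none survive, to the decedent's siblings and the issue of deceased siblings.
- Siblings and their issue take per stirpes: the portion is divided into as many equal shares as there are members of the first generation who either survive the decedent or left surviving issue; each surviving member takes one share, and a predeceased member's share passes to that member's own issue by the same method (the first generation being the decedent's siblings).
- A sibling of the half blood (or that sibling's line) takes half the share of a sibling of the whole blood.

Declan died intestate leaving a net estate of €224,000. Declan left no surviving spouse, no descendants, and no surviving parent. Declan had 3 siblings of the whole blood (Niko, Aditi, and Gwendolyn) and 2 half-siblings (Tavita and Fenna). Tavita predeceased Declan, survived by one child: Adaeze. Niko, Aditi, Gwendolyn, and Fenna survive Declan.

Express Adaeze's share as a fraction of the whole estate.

The entire €224,000 passes to the siblings and their issue.
Counting each half-blood sibling's line as half a unit, there are 4 units in €224,000, so one unit is €56,000. Whole-blood lines (Niko, Aditi, and Gwendolyn) take €56,000 each; half-blood lines (Tavita and Fenna) take €28,000 each.
Tavita's share (€28,000) passes entirely to Adaeze.

Adaeze receives 1/8 of the estate.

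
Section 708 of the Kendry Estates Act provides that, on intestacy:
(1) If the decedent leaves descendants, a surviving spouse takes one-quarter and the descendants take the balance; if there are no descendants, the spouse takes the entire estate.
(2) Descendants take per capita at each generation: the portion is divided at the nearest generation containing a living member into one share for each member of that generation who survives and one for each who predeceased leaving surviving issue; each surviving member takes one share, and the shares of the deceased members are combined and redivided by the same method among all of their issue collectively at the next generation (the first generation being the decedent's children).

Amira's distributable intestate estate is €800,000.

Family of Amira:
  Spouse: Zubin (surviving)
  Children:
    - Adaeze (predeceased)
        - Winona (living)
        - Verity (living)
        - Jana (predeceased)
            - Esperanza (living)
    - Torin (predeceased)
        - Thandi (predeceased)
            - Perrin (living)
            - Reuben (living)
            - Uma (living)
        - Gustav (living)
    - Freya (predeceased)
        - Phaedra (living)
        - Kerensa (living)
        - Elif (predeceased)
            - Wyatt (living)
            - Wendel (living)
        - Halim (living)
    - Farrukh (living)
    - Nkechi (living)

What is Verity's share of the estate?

Zubin takes one-quarter of €800,000 = €200,000. The remaining €600,000 passes to the descendants.
The descendants' portion (€600,000) is divided at the children's generation into 5 shares of €120,000. Farrukh and Nkechi each take €120,000. The 3 shares of the deceased (Adaeze, Torin, and Freya) are combined into a pool of €360,000.
That pool (€360,000) is divided at the grandchildren's generation into 9 shares of €40,000. Winona, Verity, Gustav, Phaedra, Kerensa, and Halim each take €40,000. The 3 shares of the deceased (Jana, Thandi, and Elif) are combined into a pool of €120,000.
That pool (€120,000) is divided at the great-grandchildren's generation equally among Esperanza, Perrin, Reuben, Uma, Wyatt, and Wendel: €20,000 each.

Verity receives €40,000.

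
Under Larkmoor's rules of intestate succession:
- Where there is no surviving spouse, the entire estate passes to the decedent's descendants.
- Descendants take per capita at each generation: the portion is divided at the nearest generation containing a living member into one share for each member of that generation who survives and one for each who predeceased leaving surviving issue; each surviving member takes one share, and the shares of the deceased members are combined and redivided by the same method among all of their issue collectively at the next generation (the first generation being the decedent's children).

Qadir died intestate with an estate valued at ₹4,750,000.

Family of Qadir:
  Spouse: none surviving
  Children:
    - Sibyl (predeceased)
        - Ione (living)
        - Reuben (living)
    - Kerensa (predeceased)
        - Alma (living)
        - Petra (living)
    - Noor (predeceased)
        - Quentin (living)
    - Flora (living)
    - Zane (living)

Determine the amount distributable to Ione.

The entire ₹4,750,000 passes to the descendants.
That amount (₹4,750,000) is divided at the children's generation into 5 shares of ₹950,000. Flora and Zane each take ₹950,000. The 3 shares of the deceased (Sibyl, Kerensa, and Noor) are combined into a pool of ₹2,850,000.
That pool (₹2,850,000) is divided at the grandchildren's generation equally among Ione, Reuben, Alma, Petra, and Quentin: ₹570,000 each.

Ione receives ₹570,000.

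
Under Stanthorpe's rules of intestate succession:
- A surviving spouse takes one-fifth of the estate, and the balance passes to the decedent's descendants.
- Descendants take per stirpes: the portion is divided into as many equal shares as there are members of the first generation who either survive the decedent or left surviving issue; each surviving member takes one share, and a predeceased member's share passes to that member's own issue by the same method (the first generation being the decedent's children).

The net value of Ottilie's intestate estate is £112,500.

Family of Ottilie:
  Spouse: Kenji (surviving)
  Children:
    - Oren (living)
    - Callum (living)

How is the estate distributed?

Kenji: £22,500; Oren: £45,000; Callum: £45,000

Kenji takes one-fifth of £112,500 = £22,500. The remaining £90,000 passes to the descendants.
The descendants' portion (£90,000) is divided into 2 shares of £45,000: Oren and Callum each take £45,000.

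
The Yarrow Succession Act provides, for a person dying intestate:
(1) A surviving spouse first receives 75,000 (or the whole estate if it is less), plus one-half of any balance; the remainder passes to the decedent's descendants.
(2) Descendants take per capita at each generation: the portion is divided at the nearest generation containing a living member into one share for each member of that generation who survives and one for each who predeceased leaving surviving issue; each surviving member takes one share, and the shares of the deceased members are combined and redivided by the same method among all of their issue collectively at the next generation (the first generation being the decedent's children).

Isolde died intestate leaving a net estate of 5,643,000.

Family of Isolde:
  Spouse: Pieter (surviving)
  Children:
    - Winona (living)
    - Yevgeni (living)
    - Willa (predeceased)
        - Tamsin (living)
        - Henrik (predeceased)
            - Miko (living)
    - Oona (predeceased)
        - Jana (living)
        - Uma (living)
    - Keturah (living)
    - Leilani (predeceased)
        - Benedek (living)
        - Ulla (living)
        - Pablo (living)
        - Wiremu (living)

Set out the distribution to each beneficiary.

Pieter: 2,859,000; Winona: 464,000; Yevgeni: 464,000; Tamsin: 174,000; Miko: 174,000; Jana: 174,000; Uma: 174,000; Keturah: 464,000; Benedek: 174,000; Ulla: 174,000; Pablo: 174,000; Wiremu: 174,000

Pieter first takes 75,000, leaving a balance of 5,568,000. Pieter then takes one-half of the balance (2,784,000), for a total of 2,859,000. The remaining 2,784,000 passes to the descendants.
The descendants' portion (2,784,000) is divided at the children's generation into 6 shares of 464,000. Winona, Yevgeni, and Keturah each take 464,000. The 3 shares of the deceased (Willa, Oona, and Leilani) are combined into a pool of 1,392,000.
That pool (1,392,000) is divided at the grandchildren's generation into 8 shares of 174,000. Tamsin, Jana, Uma, Benedek, Ulla, Pablo, and Wiremu each take 174,000. The remaining share for the deceased Henrik (174,000) is carried to the next generation.
That pool (174,000) passes entirely to Miko, the sole taker at the great-grandchildren's generation.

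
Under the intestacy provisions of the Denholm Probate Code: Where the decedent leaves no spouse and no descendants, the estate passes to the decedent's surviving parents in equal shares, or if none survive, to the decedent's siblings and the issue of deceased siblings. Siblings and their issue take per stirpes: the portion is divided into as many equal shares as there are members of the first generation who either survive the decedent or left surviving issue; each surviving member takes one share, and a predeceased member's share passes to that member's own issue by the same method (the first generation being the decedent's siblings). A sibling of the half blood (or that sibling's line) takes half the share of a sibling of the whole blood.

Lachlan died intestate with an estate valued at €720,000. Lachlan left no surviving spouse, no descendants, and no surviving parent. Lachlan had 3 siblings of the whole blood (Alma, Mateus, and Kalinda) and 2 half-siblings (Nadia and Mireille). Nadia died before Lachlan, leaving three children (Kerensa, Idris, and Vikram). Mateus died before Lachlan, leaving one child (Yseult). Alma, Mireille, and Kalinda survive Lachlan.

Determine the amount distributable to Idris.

The entire €720,000 passes to the siblings and their issue.
Counting each half-blood sibling's line as half a unit, there are 4 units in €720,000, so one unit is €180,000. Whole-blood lines (Alma, Mateus, and Kalinda) take €180,000 each; half-blood lines (Nadia and Mireille) take €90,000 each.
Nadia's share (€90,000) is divided into 3 shares of €30,000: Kerensa, Idris, and Vikram each take €30,000.
Mateus's share (€180,000) passes entirely to Yseult.

Idris receives €30,000.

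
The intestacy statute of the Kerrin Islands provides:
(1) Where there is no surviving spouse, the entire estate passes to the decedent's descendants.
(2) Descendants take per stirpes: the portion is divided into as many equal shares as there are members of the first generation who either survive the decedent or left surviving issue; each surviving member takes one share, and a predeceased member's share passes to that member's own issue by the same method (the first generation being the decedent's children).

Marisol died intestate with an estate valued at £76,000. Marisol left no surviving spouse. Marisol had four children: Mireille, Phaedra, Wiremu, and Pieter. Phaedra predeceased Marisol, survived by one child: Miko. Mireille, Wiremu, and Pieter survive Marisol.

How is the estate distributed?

Mireille: £19,000; Miko: £19,000; Wiremu: £19,000; Pieter: £19,000

The entire £76,000 passes to the descendants.
That amount (£76,000) is divided into 4 shares of £19,000: Mireille, Wiremu, and Pieter each take £19,000; Phaedra's £19,000 share passes to Phaedra's issue.
Phaedra's share (£19,000) passes entirely to Miko.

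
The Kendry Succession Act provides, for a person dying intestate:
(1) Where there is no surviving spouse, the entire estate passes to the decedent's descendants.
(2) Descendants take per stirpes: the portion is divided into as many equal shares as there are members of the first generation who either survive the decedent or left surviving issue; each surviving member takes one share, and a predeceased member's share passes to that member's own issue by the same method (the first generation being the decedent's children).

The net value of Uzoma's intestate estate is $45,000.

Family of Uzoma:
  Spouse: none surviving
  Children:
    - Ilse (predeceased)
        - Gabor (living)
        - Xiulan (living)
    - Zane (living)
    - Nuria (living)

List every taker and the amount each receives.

Gabor: $7,500; Xiulan: $7,500; Zane: $15,000; Nuria: $15,000

The entire $45,000 passes to the descendants.
That amount ($45,000) is divided into 3 shares of $15,000: Zane and Nuria each take $15,000; Ilse's $15,000 share passes to Ilse's issue.
Ilse's share ($15,000) is divided into 2 shares of $7,500: Gabor and Xiulan each take $7,500.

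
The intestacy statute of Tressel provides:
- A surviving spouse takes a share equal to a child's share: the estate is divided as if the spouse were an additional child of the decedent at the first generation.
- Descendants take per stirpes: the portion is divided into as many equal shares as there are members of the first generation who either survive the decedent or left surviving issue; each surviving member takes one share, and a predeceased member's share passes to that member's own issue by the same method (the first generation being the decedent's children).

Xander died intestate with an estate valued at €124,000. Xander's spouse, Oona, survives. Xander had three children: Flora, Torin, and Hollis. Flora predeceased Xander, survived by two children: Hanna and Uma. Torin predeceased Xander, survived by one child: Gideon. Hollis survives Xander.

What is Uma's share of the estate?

Uma receives €15,500.

The spouse counts as an additional share at the children's level, so there are 4 primary shares of €31,000. Oona takes one such share (€31,000).
The children's combined portion (€93,000) is divided into 3 shares of €31,000: Hollis takes €31,000; Flora's €31,000 share passes to Flora's issue; Torin's €31,000 share passes to Torin's issue.
Flora's share (€31,000) is divided into 2 shares of €15,500: Hanna and Uma each take €15,500.
Torin's share (€31,000) passes entirely to Gideon.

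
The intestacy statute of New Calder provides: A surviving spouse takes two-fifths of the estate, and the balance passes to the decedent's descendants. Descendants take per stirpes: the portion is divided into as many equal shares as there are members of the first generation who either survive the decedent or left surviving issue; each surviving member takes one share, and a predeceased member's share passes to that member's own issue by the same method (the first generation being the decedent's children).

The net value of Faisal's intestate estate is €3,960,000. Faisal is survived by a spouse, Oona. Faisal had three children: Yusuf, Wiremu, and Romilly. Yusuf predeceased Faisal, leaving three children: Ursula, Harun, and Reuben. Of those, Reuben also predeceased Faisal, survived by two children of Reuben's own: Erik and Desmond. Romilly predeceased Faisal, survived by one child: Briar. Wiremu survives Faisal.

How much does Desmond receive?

Oona takes two-fifths of €3,960,000 = €1,584,000. The remaining €2,376,000 passes to the descendants.
The descendants' portion (€2,376,000) is divided into 3 shares of €792,000: Wiremu takes €792,000; Yusuf's €792,000 share passes to Yusuf's issue; Romilly's €792,000 share passes to Romilly's issue.
Yusuf's share (€792,000) is divided into 3 shares of €264,000: Ursula and Harun each take €264,000; Reuben's €264,000 share passes to Reuben's issue.
Reuben's share (€264,000) is divided into 2 shares of €132,000: Erik and Desmond each take €132,000.
Romilly's share (€792,000) passes entirely to Briar.

Desmond receives €132,000.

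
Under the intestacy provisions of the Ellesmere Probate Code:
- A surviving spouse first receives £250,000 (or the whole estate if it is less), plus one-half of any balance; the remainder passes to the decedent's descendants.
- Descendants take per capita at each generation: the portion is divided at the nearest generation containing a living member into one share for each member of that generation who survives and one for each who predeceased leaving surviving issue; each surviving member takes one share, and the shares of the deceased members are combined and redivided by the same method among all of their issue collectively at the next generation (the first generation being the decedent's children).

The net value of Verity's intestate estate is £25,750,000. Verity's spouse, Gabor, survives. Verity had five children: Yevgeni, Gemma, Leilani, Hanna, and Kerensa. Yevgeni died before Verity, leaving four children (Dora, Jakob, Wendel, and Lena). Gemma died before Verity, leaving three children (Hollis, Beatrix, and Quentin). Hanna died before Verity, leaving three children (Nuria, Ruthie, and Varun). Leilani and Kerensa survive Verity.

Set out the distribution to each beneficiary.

Gabor: £13,000,000; Dora: £765,000; Jakob: £765,000; Wendel: £765,000; Lena: £765,000; Hollis: £765,000; Beatrix: £765,000; Quentin: £765,000; Leilani: £2,550,000; Nuria: £765,000; Ruthie: £765,000; Varun: £765,000; Kerensa: £2,550,000

Gabor first takes £250,000, leaving a balance of £25,500,000. Gabor then takes one-half of the balance (£12,750,000), for a total of £13,000,000. The remaining £12,750,000 passes to the descendants.
The descendants' portion (£12,750,000) is divided at the children's generation into 5 shares of £2,550,000. Leilani and Kerensa each take £2,550,000. The 3 shares of the deceased (Yevgeni, Gemma, and Hanna) are combined into a pool of £7,650,000.
That pool (£7,650,000) is divided at the grandchildren's generation equally among Dora, Jakob, Wendel, Lena, Hollis, Beatrix, Quentin, Nuria, Ruthie, and Varun: £765,000 each.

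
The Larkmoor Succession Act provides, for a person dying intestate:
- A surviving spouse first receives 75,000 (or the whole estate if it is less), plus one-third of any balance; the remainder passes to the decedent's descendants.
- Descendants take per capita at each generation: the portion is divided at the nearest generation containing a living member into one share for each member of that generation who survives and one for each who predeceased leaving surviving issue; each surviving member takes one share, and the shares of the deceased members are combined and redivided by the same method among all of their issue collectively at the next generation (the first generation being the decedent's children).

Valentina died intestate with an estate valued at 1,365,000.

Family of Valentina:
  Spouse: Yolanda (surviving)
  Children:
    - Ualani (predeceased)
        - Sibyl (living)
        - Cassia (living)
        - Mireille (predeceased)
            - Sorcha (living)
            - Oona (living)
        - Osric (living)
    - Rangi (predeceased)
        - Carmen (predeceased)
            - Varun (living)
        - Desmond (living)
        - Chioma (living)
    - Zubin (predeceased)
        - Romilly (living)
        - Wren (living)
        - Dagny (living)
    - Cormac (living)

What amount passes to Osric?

Yolanda first takes 75,000, leaving a balance of 1,290,000. Yolanda then takes one-third of the balance (430,000), for a total of 505,000. The remaining 860,000 passes to the descendants.
The descendants' portion (860,000) is divided at the children's generation into 4 shares of 215,000. Cormac takes 215,000. The 3 shares of the deceased (Ualani, Rangi, and Zubin) are combined into a pool of 645,000.
That pool (645,000) is divided at the grandchildren's generation into 10 shares of 64,500. Sibyl, Cassia, Osric, Desmond, Chioma, Romilly, Wren, and Dagny each take 64,500. The 2 shares of the deceased (Mireille and Carmen) are combined into a pool of 129,000.
That pool (129,000) is divided at the great-grandchildren's generation equally among Sorcha, Oona, and Varun: 43,000 each.

Osric receives 64,500.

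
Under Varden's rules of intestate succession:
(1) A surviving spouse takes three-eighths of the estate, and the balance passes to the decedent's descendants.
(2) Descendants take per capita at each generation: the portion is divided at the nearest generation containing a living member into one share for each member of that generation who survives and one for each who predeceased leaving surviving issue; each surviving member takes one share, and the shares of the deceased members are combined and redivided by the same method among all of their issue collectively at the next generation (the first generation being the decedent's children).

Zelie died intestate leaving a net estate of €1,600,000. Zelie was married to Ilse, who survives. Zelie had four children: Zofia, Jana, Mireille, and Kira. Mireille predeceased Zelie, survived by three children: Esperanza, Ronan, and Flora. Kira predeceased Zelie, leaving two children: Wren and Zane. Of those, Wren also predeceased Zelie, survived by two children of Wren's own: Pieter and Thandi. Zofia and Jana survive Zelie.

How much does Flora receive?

Flora receives €100,000.

Ilse takes three-eighths of €1,600,000 = €600,000. The remaining €1,000,000 passes to the descendants.
The descendants' portion (€1,000,000) is divided at the children's generation into 4 shares of €250,000. Zofia and Jana each take €250,000. The 2 shares of the deceased (Mireille and Kira) are combined into a pool of €500,000.
That pool (€500,000) is divided at the grandchildren's generation into 5 shares of €100,000. Esperanza, Ronan, Flora, and Zane each take €100,000. The remaining share for the deceased Wren (€100,000) is carried to the next generation.
That pool (€100,000) is divided at the great-grandchildren's generation equally among Pieter and Thandi: €50,000 each.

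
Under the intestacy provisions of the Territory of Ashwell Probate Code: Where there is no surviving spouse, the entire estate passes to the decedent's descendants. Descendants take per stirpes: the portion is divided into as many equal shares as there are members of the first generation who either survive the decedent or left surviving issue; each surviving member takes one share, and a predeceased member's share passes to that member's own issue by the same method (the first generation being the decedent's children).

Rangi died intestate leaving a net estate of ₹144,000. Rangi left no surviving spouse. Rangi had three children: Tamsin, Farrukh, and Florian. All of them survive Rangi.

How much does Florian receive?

Florian receives ₹48,000.

The entire ₹144,000 passes to the descendants.
That amount (₹144,000) is divided into 3 shares of ₹48,000: Tamsin, Farrukh, and Florian each take ₹48,000.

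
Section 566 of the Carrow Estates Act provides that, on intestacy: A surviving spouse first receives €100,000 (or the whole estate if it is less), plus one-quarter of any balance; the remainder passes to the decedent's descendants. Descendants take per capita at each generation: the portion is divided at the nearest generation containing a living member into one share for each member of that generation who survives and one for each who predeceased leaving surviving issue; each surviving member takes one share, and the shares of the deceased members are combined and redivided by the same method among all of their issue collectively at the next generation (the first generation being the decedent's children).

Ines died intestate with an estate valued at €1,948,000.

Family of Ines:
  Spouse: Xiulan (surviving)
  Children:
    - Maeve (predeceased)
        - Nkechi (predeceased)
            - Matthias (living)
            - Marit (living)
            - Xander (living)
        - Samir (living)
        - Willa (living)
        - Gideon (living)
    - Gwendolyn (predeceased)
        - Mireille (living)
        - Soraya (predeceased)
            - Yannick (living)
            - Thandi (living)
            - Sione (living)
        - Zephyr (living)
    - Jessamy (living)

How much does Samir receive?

Samir receives €132,000.

Xiulan first takes €100,000, leaving a balance of €1,848,000. Xiulan then takes one-quarter of the balance (€462,000), for a total of €562,000. The remaining €1,386,000 passes to the descendants.
The descendants' portion (€1,386,000) is divided at the children's generation into 3 shares of €462,000. Jessamy takes €462,000. The 2 shares of the deceased (Maeve and Gwendolyn) are combined into a pool of €924,000.
That pool (€924,000) is divided at the grandchildren's generation into 7 shares of €132,000. Samir, Willa, Gideon, Mireille, and Zephyr each take €132,000. The 2 shares of the deceased (Nkechi and Soraya) are combined into a pool of €264,000.
That pool (€264,000) is divided at the great-grandchildren's generation equally among Matthias, Marit, Xander, Yannick, Thandi, and Sione: €44,000 each.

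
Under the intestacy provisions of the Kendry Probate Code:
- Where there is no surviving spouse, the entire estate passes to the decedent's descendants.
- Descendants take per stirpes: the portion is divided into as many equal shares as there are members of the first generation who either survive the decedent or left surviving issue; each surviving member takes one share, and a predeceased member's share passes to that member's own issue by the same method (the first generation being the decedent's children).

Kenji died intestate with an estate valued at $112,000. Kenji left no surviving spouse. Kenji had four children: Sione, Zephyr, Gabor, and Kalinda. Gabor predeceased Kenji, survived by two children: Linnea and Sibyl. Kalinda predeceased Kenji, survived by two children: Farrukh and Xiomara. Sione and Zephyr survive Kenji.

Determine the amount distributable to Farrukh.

The entire $112,000 passes to the descendants.
That amount ($112,000) is divided into 4 shares of $28,000: Sione and Zephyr each take $28,000; Gabor's $28,000 share passes to Gabor's issue; Kalinda's $28,000 share passes to Kalinda's issue.
Gabor's share ($28,000) is divided into 2 shares of $14,000: Linnea and Sibyl each take $14,000.
Kalinda's share ($28,000) is divided into 2 shares of $14,000: Farrukh and Xiomara each take $14,000.

Farrukh receives $14,000.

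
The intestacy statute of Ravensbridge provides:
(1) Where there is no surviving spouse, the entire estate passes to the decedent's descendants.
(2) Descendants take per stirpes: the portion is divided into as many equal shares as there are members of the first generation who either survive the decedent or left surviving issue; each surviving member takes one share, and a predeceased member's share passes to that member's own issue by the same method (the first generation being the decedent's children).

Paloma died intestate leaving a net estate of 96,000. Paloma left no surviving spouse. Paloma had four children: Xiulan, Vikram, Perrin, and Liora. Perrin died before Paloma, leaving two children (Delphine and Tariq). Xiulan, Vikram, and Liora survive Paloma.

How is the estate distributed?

The entire 96,000 passes to the descendants.
That amount (96,000) is divided into 4 shares of 24,000: Xiulan, Vikram, and Liora each take 24,000; Perrin's 24,000 share passes to Perrin's issue.
Perrin's share (24,000) is divided into 2 shares of 12,000: Delphine and Tariq each take 12,000.

Xiulan: 24,000; Vikram: 24,000; Delphine: 12,000; Tariq: 12,000; Liora: 24,000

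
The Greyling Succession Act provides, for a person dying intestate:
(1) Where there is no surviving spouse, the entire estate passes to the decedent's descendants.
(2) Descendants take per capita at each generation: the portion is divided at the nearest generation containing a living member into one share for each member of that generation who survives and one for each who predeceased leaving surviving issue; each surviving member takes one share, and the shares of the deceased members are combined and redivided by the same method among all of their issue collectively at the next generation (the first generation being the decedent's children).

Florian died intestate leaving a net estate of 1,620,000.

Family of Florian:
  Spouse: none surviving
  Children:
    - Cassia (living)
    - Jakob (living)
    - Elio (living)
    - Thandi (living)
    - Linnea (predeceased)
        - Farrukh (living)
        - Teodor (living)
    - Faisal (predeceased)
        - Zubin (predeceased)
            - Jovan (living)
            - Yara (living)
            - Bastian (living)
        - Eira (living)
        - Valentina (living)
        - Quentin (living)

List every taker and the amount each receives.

The entire 1,620,000 passes to the descendants.
That amount (1,620,000) is divided at the children's generation into 6 shares of 270,000. Cassia, Jakob, Elio, and Thandi each take 270,000. The 2 shares of the deceased (Linnea and Faisal) are combined into a pool of 540,000.
That pool (540,000) is divided at the grandchildren's generation into 6 shares of 90,000. Farrukh, Teodor, Eira, Valentina, and Quentin each take 90,000. The remaining share for the deceased Zubin (90,000) is carried to the next generation.
That pool (90,000) is divided at the great-grandchildren's generation equally among Jovan, Yara, and Bastian: 30,000 each.

Cassia: 270,000; Jakob: 270,000; Elio: 270,000; Thandi: 270,000; Farrukh: 90,000; Teodor: 90,000; Jovan: 30,000; Yara: 30,000; Bastian: 30,000; Eira: 90,000; Valentina: 90,000; Quentin: 90,000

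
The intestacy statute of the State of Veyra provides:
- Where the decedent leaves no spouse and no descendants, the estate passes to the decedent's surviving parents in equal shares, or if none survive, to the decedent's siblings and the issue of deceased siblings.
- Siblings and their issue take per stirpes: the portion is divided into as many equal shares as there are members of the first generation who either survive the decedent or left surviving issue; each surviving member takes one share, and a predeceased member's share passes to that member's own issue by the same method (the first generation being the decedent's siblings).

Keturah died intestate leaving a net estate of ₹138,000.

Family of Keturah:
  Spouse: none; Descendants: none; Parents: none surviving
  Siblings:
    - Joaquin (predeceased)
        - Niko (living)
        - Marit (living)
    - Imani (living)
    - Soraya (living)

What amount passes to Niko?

Niko receives ₹23,000.

The entire ₹138,000 passes to the siblings and their issue.
That amount (₹138,000) is divided into 3 shares of ₹46,000: Imani and Soraya each take ₹46,000; Joaquin's ₹46,000 share passes to Joaquin's issue.
Joaquin's share (₹46,000) is divided into 2 shares of ₹23,000: Niko and Marit each take ₹23,000.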